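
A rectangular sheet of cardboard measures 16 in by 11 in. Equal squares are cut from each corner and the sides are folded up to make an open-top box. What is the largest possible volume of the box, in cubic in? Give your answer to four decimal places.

With cut size x, the volume is V(x) = x(16 − 2x)(11 − 2x) for 0 < x < 5.5.
V'(x) = 12x^2 − 108x + 176. Setting V'(x) = 0 gives x ≈ 2.1371 (the root in (0, 5.5)).
V''(x) = 24x − 108 is negative there, so this is the maximum; V ≈ 168.5432.

168.5432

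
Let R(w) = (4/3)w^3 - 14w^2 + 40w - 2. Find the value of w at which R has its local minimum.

R'(w) = 4w^2 - 28w + 40. Setting R'(w) = 0 gives w ∈ {2, 5}.
R''(w) = 8w - 28. R''(2) = -12 < 0 ⇒ local maximum; R''(5) = 12 > 0 ⇒ local minimum.
Thus R has its local minimum at w = 5, with value 44/3.

5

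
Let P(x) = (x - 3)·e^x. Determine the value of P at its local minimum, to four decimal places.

By the product rule, P'(x) = (x - 2)·e^x. Since e^x > 0, the only critical point is x = 2.
P''(2) has the same sign as 1 > 0, so this is a local minimum.
P(2) = (-1)·e^(2) ≈ -7.3891.

-7.3891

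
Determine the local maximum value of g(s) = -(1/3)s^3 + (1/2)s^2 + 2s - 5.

Critical points: g'(s) = -s^2 + s + 2 vanishes at s = -1, 2.
g''(s) = -2s + 1. g''(-1) = 3 > 0 ⇒ local minimum; g''(2) = -3 < 0 ⇒ local maximum.
So the local maximum value is g(2) = -5/3.

-5/3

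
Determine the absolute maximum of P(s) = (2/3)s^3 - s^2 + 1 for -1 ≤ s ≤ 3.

The derivative is 2s^2 - 2s, which vanishes at s = 0 and s = 1.
Compare values at every candidate in [-1, 3]: P(-1) = -2/3, P(0) = 1, P(1) = 2/3, P(3) = 10.
The maximum over the interval is 10, attained at s = 3.

10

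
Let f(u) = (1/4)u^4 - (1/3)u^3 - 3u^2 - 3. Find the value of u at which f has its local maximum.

0

f'(u) = u^3 - u^2 - 6u. Setting f'(u) = 0 gives u ∈ {-2, 0, 3}.
f''(u) = 3u^2 - 2u - 6. f''(-2) = 10 > 0 ⇒ local minimum; f''(0) = -6 < 0 ⇒ local maximum; f''(3) = 15 > 0 ⇒ local minimum.
Thus f has its local maximum at u = 0, with value -3.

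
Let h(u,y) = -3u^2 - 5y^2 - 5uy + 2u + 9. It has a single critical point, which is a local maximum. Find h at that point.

67/7

∂h/∂u = -6u - 5y + 2 = 0 and ∂h/∂y = -5u - 10y = 0, so (u, y) = (4/7, -2/7).
The Hessian has h_{uu} = -6, h_{yy} = -10, h_{uy} = -5, giving D = 35 > 0 with h_{uu} < 0, so the point is a local maximum.
h(4/7, -2/7) = 67/7.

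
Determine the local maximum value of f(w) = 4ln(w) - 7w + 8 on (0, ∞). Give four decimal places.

1.7615

f'(w) = 4/w − 7 = 0 gives w = 4/7.
f''(w) = -4/w², which is negative for w > 0, so this is a local maximum.
f(4/7) = 4·ln(4/7) - 4 + 8 ≈ 1.7615.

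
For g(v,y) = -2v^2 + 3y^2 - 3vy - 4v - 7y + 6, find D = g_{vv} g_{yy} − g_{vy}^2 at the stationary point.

-33

∂g/∂v = -4v - 3y - 4 = 0 and ∂g/∂y = -3v + 6y - 7 = 0, so (v, y) = (-15/11, 16/33).
The Hessian has g_{vv} = -4, g_{yy} = 6, g_{vy} = -3, giving D = -33 < 0, so the point is a saddle point.
D = (-4)·(6) − (-3)^2 = -33.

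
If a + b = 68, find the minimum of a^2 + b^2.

2312

With a + b = 68, a^2 + b^2 = a^2 + (68 − a)^2.
The derivative 2a − 2(68 − a) = 4a − 136 vanishes at a = 34; second derivative 4 > 0, a minimum.
The minimum is 2·(34)^2 = 2312.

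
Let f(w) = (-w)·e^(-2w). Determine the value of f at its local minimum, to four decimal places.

Differentiating with the product rule gives f'(w) = (2w - 1)·e^(-2w). Since e^(-2w) > 0, the only critical point is w = 1/2.
f''(1/2) has the same sign as 2 > 0, so this is a local minimum.
f(1/2) = (-1/2)·e^(-1) ≈ -0.1839.

-0.1839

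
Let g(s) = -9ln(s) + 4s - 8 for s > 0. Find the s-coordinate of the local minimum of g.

9/4

g'(s) = -9/s + 4 = 0 gives s = 9/4.
g''(s) = 9/s², which is positive for s > 0, so this is a local minimum.
g(9/4) = -9·ln(9/4) + 9 - 8 ≈ -6.2984.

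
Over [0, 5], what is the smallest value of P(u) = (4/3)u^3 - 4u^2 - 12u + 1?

P'(u) = 4u^2 - 8u - 12, whose only zero in [0, 5] is u = 3.
Compare values at every candidate in [0, 5]: P(0) = 1; P(3) = -35; P(5) = 23/3.
Hence the absolute minimum is -35 at u = 3.

-35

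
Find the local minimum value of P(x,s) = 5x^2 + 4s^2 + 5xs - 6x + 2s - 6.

-554/55

∂P/∂x = 10x + 5s - 6 = 0 and ∂P/∂s = 5x + 8s + 2 = 0, so (x, s) = (58/55, -10/11).
The Hessian has P_{xx} = 10, P_{ss} = 8, P_{xs} = 5, giving D = 55 > 0 with P_{xx} > 0, so the point is a local minimum.
P(58/55, -10/11) = -554/55.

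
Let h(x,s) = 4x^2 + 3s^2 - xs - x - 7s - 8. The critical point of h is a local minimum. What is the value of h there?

-582/47

∂h/∂x = 8x - s - 1 = 0 and ∂h/∂s = -x + 6s - 7 = 0, so (x, s) = (13/47, 57/47).
The Hessian has h_{xx} = 8, h_{ss} = 6, h_{xs} = -1, giving D = 47 > 0 with h_{xx} > 0, so the point is a local minimum.
h(13/47, 57/47) = -582/47.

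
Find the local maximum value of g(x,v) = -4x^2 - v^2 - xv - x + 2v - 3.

∂g/∂x = -8x - v - 1 = 0 and ∂g/∂v = -x - 2v + 2 = 0, so (x, v) = (-4/15, 17/15).
The Hessian has g_{xx} = -8, g_{vv} = -2, g_{xv} = -1, giving D = 15 > 0 with g_{xx} < 0, so the point is a local maximum.
g(-4/15, 17/15) = -26/15.

-26/15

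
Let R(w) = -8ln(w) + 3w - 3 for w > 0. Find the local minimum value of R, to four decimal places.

R'(w) = -8/w + 3 = 0 gives w = 8/3.
R''(w) = 8/w², which is positive for w > 0, so this is a local minimum.
R(8/3) = -8·ln(8/3) + 8 - 3 ≈ -2.8466.

-2.8466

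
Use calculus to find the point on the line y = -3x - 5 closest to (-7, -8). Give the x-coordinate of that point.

1/5

Minimize D(x)^2 = (x + 7)^2 + (-3x + 3)^2.
d/dx[D^2] = 2(x + 7) + 2·(-3)·(-3x + 3) = 0 ⇒ x = 1/5.
Then y = -28/5 and the distance is √(288/5) ≈ 7.5895.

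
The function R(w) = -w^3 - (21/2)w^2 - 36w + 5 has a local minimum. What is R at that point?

Critical points: R'(w) = -3w^2 - 21w - 36 vanishes at w = -4, -3.
Second-derivative test with R''(w) = -6w - 21: R''(-4) = 3 > 0 ⇒ local minimum; R''(-3) = -3 < 0 ⇒ local maximum.
Thus R has its local minimum at w = -4, with value 45.

45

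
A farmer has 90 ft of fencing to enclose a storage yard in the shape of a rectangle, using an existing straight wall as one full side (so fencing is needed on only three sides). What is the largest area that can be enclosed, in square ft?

Let the sides perpendicular to the wall have length x and the parallel side y, so 2x + y = 90 and the area is A = xy = x(90 − 2x).
A'(x) = 90 − 4x = 0 gives x = 45/2, and A''(x) = −4 < 0 confirms a maximum.
Then y = 90 − 2·45/2 = 45 and A = 2025/2.

2025/2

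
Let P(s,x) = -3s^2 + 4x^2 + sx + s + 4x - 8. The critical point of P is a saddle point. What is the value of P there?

∂P/∂s = -6s + x + 1 = 0 and ∂P/∂x = s + 8x + 4 = 0, so (s, x) = (4/49, -25/49).
The Hessian has P_{ss} = -6, P_{xx} = 8, P_{sx} = 1, giving D = -49 < 0, so the point is a saddle point.
P(4/49, -25/49) = -440/49.

-440/49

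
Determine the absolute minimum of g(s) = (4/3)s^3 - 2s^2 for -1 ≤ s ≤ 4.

-10/3

Differentiating, g'(s) = 4s^2 - 4s; which vanishes at s = 0 and s = 1.
Evaluating at the critical points and endpoints: g(-1) = -10/3,  g(0) = 0,  g(1) = -2/3,  g(4) = 160/3.
Hence the absolute minimum is -10/3 at s = -1.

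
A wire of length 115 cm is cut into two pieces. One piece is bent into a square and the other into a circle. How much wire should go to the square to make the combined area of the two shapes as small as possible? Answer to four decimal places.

64.4114

Let x be the length used for the square. Square side x/4; circle radius (115−x)/(2π).
A(x) = (x/4)² + π·((115−x)/(2π))² = x²/16 + (115−x)²/(4π) for 0 ≤ x ≤ 115. A'(x) = x/8 − (115−x)/(2π) = 0 gives x = 4·115/(π+4) ≈ 64.4114.
A'' = 1/8 + 1/(2π) > 0, so this gives the minimum combined area; x ≈ 64.4114 cm to the square.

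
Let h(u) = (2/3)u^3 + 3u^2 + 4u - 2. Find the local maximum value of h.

Critical points: h'(u) = 2u^2 + 6u + 4 vanishes at u = -2, -1.
Second-derivative test with h''(u) = 4u + 6: h''(-2) = -2 < 0 ⇒ local maximum; h''(-1) = 2 > 0 ⇒ local minimum.
Thus h has its local maximum at u = -2, with value -10/3.

-10/3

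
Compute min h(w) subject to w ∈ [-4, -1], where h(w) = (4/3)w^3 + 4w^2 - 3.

The derivative is 4w^2 + 8w, whose only zero in [-4, -1] is w = -2.
Candidates: h(-4) = -73/3; h(-2) = 7/3; h(-1) = -1/3.
The minimum over the interval is -73/3, attained at w = -4.

-73/3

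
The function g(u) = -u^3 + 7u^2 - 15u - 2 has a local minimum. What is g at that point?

-329/27

g'(u) = -3u^2 + 14u - 15. Setting g'(u) = 0 gives u ∈ {5/3, 3}.
Since g''(u) = -6u + 14, we get g''(5/3) = 4 > 0 ⇒ local minimum; g''(3) = -4 < 0 ⇒ local maximum.
The local minimum is g(5/3) = -329/27.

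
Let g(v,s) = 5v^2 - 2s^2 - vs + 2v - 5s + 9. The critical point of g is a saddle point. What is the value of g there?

476/41

∂g/∂v = 10v - s + 2 = 0 and ∂g/∂s = -v - 4s - 5 = 0, so (v, s) = (-13/41, -48/41).
The Hessian has g_{vv} = 10, g_{ss} = -4, g_{vs} = -1, giving D = -41 < 0, so the point is a saddle point.
g(-13/41, -48/41) = 476/41.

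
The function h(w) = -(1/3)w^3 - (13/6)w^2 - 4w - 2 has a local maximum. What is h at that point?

h'(w) = -w^2 - (13/3)w - 4 = 0 at w = -3, -4/3.
h''(w) = -2w - 13/3. h''(-3) = 5/3 > 0 ⇒ local minimum; h''(-4/3) = -5/3 < 0 ⇒ local maximum.
Thus h has its local maximum at w = -4/3, with value 22/81.

22/81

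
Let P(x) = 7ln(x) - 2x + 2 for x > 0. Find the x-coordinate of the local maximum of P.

7/2

P'(x) = 7/x − 2 = 0 gives x = 7/2.
P''(x) = -7/x², which is negative for x > 0, so this is a local maximum.
P(7/2) = 7·ln(7/2) - 7 + 2 ≈ 3.7693.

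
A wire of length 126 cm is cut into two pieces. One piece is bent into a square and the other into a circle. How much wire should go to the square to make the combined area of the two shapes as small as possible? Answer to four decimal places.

Let x be the length used for the square. Square side x/4; circle radius (126−x)/(2π).
A(x) = (x/4)² + π·((126−x)/(2π))² = x²/16 + (126−x)²/(4π) for 0 ≤ x ≤ 126. A'(x) = x/8 − (126−x)/(2π) = 0 gives x = 4·126/(π+4) ≈ 70.5725.
A'' = 1/8 + 1/(2π) > 0, so this gives the minimum combined area; x ≈ 70.5725 cm to the square.

70.5725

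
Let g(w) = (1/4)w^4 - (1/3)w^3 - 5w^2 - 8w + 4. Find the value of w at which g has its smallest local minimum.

Critical points: g'(w) = w^3 - w^2 - 10w - 8 vanishes at w = -2, -1, 4.
g''(w) = 3w^2 - 2w - 10. g''(-2) = 6 > 0 ⇒ local minimum; g''(-1) = -5 < 0 ⇒ local maximum; g''(4) = 30 > 0 ⇒ local minimum.
The smallest local minimum is g(4) = -196/3.

4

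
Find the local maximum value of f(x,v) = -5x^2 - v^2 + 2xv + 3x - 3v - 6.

-15/4

∂f/∂x = -10x + 2v + 3 = 0 and ∂f/∂v = 2x - 2v - 3 = 0, so (x, v) = (0, -3/2).
The Hessian has f_{xx} = -10, f_{vv} = -2, f_{xv} = 2, giving D = 16 > 0 with f_{xx} < 0, so the point is a local maximum.
f(0, -3/2) = -15/4.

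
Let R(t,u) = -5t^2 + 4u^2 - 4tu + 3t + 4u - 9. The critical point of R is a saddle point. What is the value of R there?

-215/24

∂R/∂t = -10t - 4u + 3 = 0 and ∂R/∂u = -4t + 8u + 4 = 0, so (t, u) = (5/12, -7/24).
The Hessian has R_{tt} = -10, R_{uu} = 8, R_{tu} = -4, giving D = -96 < 0, so the point is a saddle point.
R(5/12, -7/24) = -215/24.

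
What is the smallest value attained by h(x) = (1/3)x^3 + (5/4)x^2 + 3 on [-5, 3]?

-89/12

Differentiating, h'(x) = x^2 + (5/2)x; which vanishes at x = -5/2 and x = 0.
Candidates: h(-5) = -89/12; h(-5/2) = 269/48; h(0) = 3; h(3) = 93/4.
So the minimum is h(-5) = -89/12.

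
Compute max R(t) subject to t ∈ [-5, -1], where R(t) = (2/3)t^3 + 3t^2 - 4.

Differentiating, R'(t) = 2t^2 + 6t; whose only zero in [-5, -1] is t = -3.
Compare values at every candidate in [-5, -1]: R(-5) = -37/3,  R(-3) = 5,  R(-1) = -5/3.
So the maximum is R(-3) = 5.

5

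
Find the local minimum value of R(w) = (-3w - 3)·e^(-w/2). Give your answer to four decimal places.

By the product rule, R'(w) = ((3/2)w - 3/2)·e^(-w/2). Since e^(-w/2) > 0, the only critical point is w = 1.
R''(1) has the same sign as 3/2 > 0, so this is a local minimum.
R(1) = (-6)·e^(-1/2) ≈ -3.6392.

-3.6392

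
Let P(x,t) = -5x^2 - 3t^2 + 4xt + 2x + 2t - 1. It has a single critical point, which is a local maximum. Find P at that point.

∂P/∂x = -10x + 4t + 2 = 0 and ∂P/∂t = 4x - 6t + 2 = 0, so (x, t) = (5/11, 7/11).
The Hessian has P_{xx} = -10, P_{tt} = -6, P_{xt} = 4, giving D = 44 > 0 with P_{xx} < 0, so the point is a local maximum.
P(5/11, 7/11) = 1/11.

1/11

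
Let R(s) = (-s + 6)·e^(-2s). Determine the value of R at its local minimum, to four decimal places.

-0.0000

R'(s) = (-1)·e^(-2s) + (-s + 6)·(-2)·e^(-2s) = (2s - 13)·e^(-2s). Since e^(-2s) > 0, the only critical point is s = 13/2.
R''(13/2) has the same sign as 2 > 0, so this is a local minimum.
R(13/2) = (-1/2)·e^(-13) ≈ -0.0000.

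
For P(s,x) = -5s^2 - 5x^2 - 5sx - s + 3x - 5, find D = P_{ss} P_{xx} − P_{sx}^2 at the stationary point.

∂P/∂s = -10s - 5x - 1 = 0 and ∂P/∂x = -5s - 10x + 3 = 0, so (s, x) = (-1/3, 7/15).
The Hessian has P_{ss} = -10, P_{xx} = -10, P_{sx} = -5, giving D = 75 > 0 with P_{ss} < 0, so the point is a local maximum.
D = (-10)·(-10) − (-5)^2 = 75.

75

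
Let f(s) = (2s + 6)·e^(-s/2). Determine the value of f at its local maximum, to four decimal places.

By the product rule, f'(s) = (-s - 1)·e^(-s/2). Since e^(-s/2) > 0, the only critical point is s = -1.
f''(-1) has the same sign as -1 < 0, so this is a local maximum.
f(-1) = (4)·e^(1/2) ≈ 6.5949.

6.5949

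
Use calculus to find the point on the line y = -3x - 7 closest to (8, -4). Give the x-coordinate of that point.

-1/10

Minimize D(x)^2 = (x - 8)^2 + (-3x - 3)^2.
d/dx[D^2] = 2(x - 8) + 2·(-3)·(-3x - 3) = 0 ⇒ x = -1/10.
Then y = -67/10 and the distance is √(729/10) ≈ 8.5381.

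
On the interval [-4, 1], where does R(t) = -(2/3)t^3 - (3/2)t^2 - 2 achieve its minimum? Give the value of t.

1

Differentiating, R'(t) = -2t^2 - 3t; which vanishes at t = -3/2 and t = 0.
Candidates: R(-4) = 50/3, R(-3/2) = -25/8, R(0) = -2, R(1) = -25/6.
Hence the absolute minimum is -25/6 at t = 1.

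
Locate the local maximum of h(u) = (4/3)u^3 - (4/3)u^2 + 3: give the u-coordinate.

h'(u) = 4u^2 - (8/3)u. Setting h'(u) = 0 gives u ∈ {0, 2/3}.
Since h''(u) = 8u - 8/3, we get h''(0) = -8/3 < 0 ⇒ local maximum; h''(2/3) = 8/3 > 0 ⇒ local minimum.
So the local maximum value is h(0) = 3.

0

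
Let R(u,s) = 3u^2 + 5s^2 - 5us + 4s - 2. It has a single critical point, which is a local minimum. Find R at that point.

-118/35

∂R/∂u = 6u - 5s = 0 and ∂R/∂s = -5u + 10s + 4 = 0, so (u, s) = (-4/7, -24/35).
The Hessian has R_{uu} = 6, R_{ss} = 10, R_{us} = -5, giving D = 35 > 0 with R_{uu} > 0, so the point is a local minimum.
R(-4/7, -24/35) = -118/35.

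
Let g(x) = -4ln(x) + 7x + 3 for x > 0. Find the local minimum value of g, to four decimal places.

9.2385

g'(x) = -4/x + 7 = 0 gives x = 4/7.
g''(x) = 4/x², which is positive for x > 0, so this is a local minimum.
g(4/7) = -4·ln(4/7) + 4 + 3 ≈ 9.2385.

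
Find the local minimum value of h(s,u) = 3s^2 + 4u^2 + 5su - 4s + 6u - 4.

-384/23

∂h/∂s = 6s + 5u - 4 = 0 and ∂h/∂u = 5s + 8u + 6 = 0, so (s, u) = (62/23, -56/23).
The Hessian has h_{ss} = 6, h_{uu} = 8, h_{su} = 5, giving D = 23 > 0 with h_{ss} > 0, so the point is a local minimum.
h(62/23, -56/23) = -384/23.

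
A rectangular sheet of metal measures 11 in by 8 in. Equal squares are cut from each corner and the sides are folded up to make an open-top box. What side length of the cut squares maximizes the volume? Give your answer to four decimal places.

With cut size x, the volume is V(x) = x(11 − 2x)(8 − 2x) for 0 < x < 4.
V'(x) = 12x^2 − 76x + 88. Setting V'(x) = 0 gives x ≈ 1.5252 (the root in (0, 4)).
V''(x) = 24x − 76 is negative there, so this is the maximum; V ≈ 60.0126.

1.5252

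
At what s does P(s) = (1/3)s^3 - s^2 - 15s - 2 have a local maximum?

P'(s) = s^2 - 2s - 15 = 0 at s = -3, 5.
Second-derivative test with P''(s) = 2s - 2: P''(-3) = -8 < 0 ⇒ local maximum; P''(5) = 8 > 0 ⇒ local minimum.
The local maximum is P(-3) = 25.

-3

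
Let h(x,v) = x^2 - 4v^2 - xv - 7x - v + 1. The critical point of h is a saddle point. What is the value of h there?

∂h/∂x = 2x - v - 7 = 0 and ∂h/∂v = -x - 8v - 1 = 0, so (x, v) = (55/17, -9/17).
The Hessian has h_{xx} = 2, h_{vv} = -8, h_{xv} = -1, giving D = -17 < 0, so the point is a saddle point.
h(55/17, -9/17) = -171/17.

-171/17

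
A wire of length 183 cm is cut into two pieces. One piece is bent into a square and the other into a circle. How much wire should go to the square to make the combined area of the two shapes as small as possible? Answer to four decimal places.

Let x be the length used for the square. Square side x/4; circle radius (183−x)/(2π).
A(x) = (x/4)² + π·((183−x)/(2π))² = x²/16 + (183−x)²/(4π) for 0 ≤ x ≤ 183. A'(x) = x/8 − (183−x)/(2π) = 0 gives x = 4·183/(π+4) ≈ 102.4981.
A'' = 1/8 + 1/(2π) > 0, so this gives the minimum combined area; x ≈ 102.4981 cm to the square.

102.4981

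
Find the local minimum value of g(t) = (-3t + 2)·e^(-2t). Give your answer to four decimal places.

-0.1455

Differentiating with the product rule gives g'(t) = (6t - 7)·e^(-2t). Since e^(-2t) > 0, the only critical point is t = 7/6.
g''(7/6) has the same sign as 6 > 0, so this is a local minimum.
g(7/6) = (-3/2)·e^(-7/3) ≈ -0.1455.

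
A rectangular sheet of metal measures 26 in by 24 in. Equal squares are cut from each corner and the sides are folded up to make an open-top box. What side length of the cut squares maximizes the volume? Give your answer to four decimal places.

With cut size x, the volume is V(x) = x(26 − 2x)(24 − 2x) for 0 < x < 12.
V'(x) = 12x^2 − 200x + 624. Setting V'(x) = 0 gives x ≈ 4.1567 (the root in (0, 12)).
V''(x) = 24x − 200 is negative there, so this is the maximum; V ≈ 1153.2457.

4.1567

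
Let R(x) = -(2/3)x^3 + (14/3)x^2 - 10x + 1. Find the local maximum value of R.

R'(x) = -2x^2 + (28/3)x - 10 = 0 at x = 5/3, 3.
Since R''(x) = -4x + 28/3, we get R''(5/3) = 8/3 > 0 ⇒ local minimum; R''(3) = -8/3 < 0 ⇒ local maximum.
So the local maximum value is R(3) = -5.

-5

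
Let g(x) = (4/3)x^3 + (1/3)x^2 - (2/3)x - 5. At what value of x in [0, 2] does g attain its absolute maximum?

g'(x) = 4x^2 + (2/3)x - 2/3, whose only zero in [0, 2] is x = 1/3.
Compare values at every candidate in [0, 2]: g(0) = -5, g(1/3) = -416/81, g(2) = 17/3.
So the maximum is g(2) = 17/3.

2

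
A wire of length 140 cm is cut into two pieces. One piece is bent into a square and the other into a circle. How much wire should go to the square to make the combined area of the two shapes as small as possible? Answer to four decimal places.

Let x be the length used for the square. Square side x/4; circle radius (140−x)/(2π).
A(x) = (x/4)² + π·((140−x)/(2π))² = x²/16 + (140−x)²/(4π) for 0 ≤ x ≤ 140. A'(x) = x/8 − (140−x)/(2π) = 0 gives x = 4·140/(π+4) ≈ 78.4139.
A'' = 1/8 + 1/(2π) > 0, so this gives the minimum combined area; x ≈ 78.4139 cm to the square.

78.4139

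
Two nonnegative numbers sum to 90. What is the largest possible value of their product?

With x + y = 90, the product is P(x) = x(90 − x).
P'(x) = 90 − 2x = 0 gives x = 45; P'' = −2 < 0, so this is the maximum.
P = 45·45 = 2025.

2025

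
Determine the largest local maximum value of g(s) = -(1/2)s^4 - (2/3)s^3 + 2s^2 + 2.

22/3

Critical points: g'(s) = -2s^3 - 2s^2 + 4s vanishes at s = -2, 0, 1.
Since g''(s) = -6s^2 - 4s + 4, we get g''(-2) = -12 < 0 ⇒ local maximum; g''(0) = 4 > 0 ⇒ local minimum; g''(1) = -6 < 0 ⇒ local maximum.
The largest local maximum is g(-2) = 22/3.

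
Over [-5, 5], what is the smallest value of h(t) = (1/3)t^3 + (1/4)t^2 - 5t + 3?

The derivative is t^2 + (1/2)t - 5, which vanishes at t = -5/2 and t = 2.
Compare values at every candidate in [-5, 5]: h(-5) = -89/12; h(-5/2) = 569/48; h(2) = -10/3; h(5) = 311/12.
Hence the absolute minimum is -89/12 at t = -5.

-89/12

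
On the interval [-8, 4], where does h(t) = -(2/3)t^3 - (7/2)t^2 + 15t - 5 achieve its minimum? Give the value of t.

The derivative is -2t^2 - 7t + 15, which vanishes at t = -5 and t = 3/2.
Compare values at every candidate in [-8, 4]: h(-8) = -23/3; h(-5) = -505/6; h(3/2) = 59/8; h(4) = -131/3.
Hence the absolute minimum is -505/6 at t = -5.

-5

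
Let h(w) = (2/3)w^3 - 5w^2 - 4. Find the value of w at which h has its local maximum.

0

h'(w) = 2w^2 - 10w. Setting h'(w) = 0 gives w ∈ {0, 5}.
Second-derivative test with h''(w) = 4w - 10: h''(0) = -10 < 0 ⇒ local maximum; h''(5) = 10 > 0 ⇒ local minimum.
The local maximum is h(0) = -4.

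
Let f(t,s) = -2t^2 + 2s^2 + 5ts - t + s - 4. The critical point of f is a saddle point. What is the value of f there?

-159/41

∂f/∂t = -4t + 5s - 1 = 0 and ∂f/∂s = 5t + 4s + 1 = 0, so (t, s) = (-9/41, 1/41).
The Hessian has f_{tt} = -4, f_{ss} = 4, f_{ts} = 5, giving D = -41 < 0, so the point is a saddle point.
f(-9/41, 1/41) = -159/41.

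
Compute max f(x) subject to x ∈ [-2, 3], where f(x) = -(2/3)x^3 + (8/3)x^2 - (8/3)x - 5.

49/3

f'(x) = -2x^2 + (16/3)x - 8/3, which vanishes at x = 2/3 and x = 2.
Candidates: f(-2) = 49/3,  f(2/3) = -469/81,  f(2) = -5,  f(3) = -7.
Hence the absolute maximum is 49/3 at x = -2.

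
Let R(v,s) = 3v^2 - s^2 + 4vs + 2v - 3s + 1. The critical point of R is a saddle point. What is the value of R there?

75/28

∂R/∂v = 6v + 4s + 2 = 0 and ∂R/∂s = 4v - 2s - 3 = 0, so (v, s) = (2/7, -13/14).
The Hessian has R_{vv} = 6, R_{ss} = -2, R_{vs} = 4, giving D = -28 < 0, so the point is a saddle point.
R(2/7, -13/14) = 75/28.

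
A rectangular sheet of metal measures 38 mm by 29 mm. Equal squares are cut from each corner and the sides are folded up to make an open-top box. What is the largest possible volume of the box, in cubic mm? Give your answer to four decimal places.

2673.2966

With cut size x, the volume is V(x) = x(38 − 2x)(29 − 2x) for 0 < x < 14.5.
V'(x) = 12x^2 − 268x + 1102. Setting V'(x) = 0 gives x ≈ 5.4342 (the root in (0, 14.5)).
V''(x) = 24x − 268 is negative there, so this is the maximum; V ≈ 2673.2966.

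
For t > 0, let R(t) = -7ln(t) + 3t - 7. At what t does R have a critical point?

7/3

R'(t) = -7/t + 3 = 0 gives t = 7/3.
R''(t) = 7/t², which is positive for t > 0, so this is a local minimum.
R(7/3) = -7·ln(7/3) + 7 - 7 ≈ -5.9311.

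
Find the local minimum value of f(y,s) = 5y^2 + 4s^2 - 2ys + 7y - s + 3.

∂f/∂y = 10y - 2s + 7 = 0 and ∂f/∂s = -2y + 8s - 1 = 0, so (y, s) = (-27/38, -1/19).
The Hessian has f_{yy} = 10, f_{ss} = 8, f_{ys} = -2, giving D = 76 > 0 with f_{yy} > 0, so the point is a local minimum.
f(-27/38, -1/19) = 41/76.

41/76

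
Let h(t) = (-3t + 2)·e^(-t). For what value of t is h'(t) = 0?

5/3

Differentiating with the product rule gives h'(t) = (3t - 5)·e^(-t). Since e^(-t) > 0, the only critical point is t = 5/3.
h''(5/3) has the same sign as 3 > 0, so this is a local minimum.
h(5/3) = (-3)·e^(-5/3) ≈ -0.5666.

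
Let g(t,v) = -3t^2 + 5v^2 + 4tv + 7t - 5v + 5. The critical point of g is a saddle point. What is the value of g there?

∂g/∂t = -6t + 4v + 7 = 0 and ∂g/∂v = 4t + 10v - 5 = 0, so (t, v) = (45/38, 1/38).
The Hessian has g_{tt} = -6, g_{vv} = 10, g_{tv} = 4, giving D = -76 < 0, so the point is a saddle point.
g(45/38, 1/38) = 345/38.

345/38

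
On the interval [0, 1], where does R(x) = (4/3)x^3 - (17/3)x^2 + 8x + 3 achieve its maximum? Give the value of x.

R'(x) = 4x^2 - (34/3)x + 8, which has no zeros in [0, 1].
Compare values at every candidate in [0, 1]: R(0) = 3; R(1) = 20/3.
The maximum over the interval is 20/3, attained at x = 1.

1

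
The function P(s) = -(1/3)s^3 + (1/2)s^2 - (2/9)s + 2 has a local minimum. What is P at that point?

P'(s) = -s^2 + s - 2/9 = 0 at s = 1/3, 2/3.
Since P''(s) = -2s + 1, we get P''(1/3) = 1/3 > 0 ⇒ local minimum; P''(2/3) = -1/3 < 0 ⇒ local maximum.
The local minimum is P(1/3) = 319/162.

319/162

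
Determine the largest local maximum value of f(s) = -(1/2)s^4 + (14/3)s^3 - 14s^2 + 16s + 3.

f'(s) = -2s^3 + 14s^2 - 28s + 16 = 0 at s = 1, 2, 4.
f''(s) = -6s^2 + 28s - 28. f''(1) = -6 < 0 ⇒ local maximum; f''(2) = 4 > 0 ⇒ local minimum; f''(4) = -12 < 0 ⇒ local maximum.
The largest local maximum is f(4) = 41/3.

41/3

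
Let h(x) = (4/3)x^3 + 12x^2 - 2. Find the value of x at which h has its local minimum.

Critical points: h'(x) = 4x^2 + 24x vanishes at x = -6, 0.
Since h''(x) = 8x + 24, we get h''(-6) = -24 < 0 ⇒ local maximum; h''(0) = 24 > 0 ⇒ local minimum.
The local minimum is h(0) = -2.

0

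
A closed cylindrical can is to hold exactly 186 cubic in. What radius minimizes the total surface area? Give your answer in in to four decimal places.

3.0935

With radius r and height h, πr²h = 186 so h = 186/(πr²), and S(r) = 2πr² + 2πrh = 2πr² + 2·186/r.
S'(r) = 4πr − 2·186/r² = 0 ⇒ r³ = 186/(2π), so r ≈ 3.0935 and h = 2r ≈ 6.1869.
S''(r) = 4π + 4·186/r³ > 0, so this is the minimum; S ≈ 180.3806.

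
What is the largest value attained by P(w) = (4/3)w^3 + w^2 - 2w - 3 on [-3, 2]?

23/3

The derivative is 4w^2 + 2w - 2, which vanishes at w = -1 and w = 1/2.
Compare values at every candidate in [-3, 2]: P(-3) = -24,  P(-1) = -4/3,  P(1/2) = -43/12,  P(2) = 23/3.
The maximum over the interval is 23/3, attained at w = 2.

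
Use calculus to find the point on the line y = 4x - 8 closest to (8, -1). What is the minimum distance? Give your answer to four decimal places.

Minimize D(x)^2 = (x - 8)^2 + (4x - 7)^2.
d/dx[D^2] = 2(x - 8) + 2·4·(4x - 7) = 0 ⇒ x = 36/17.
Then y = 8/17 and the distance is √(625/17) ≈ 6.0634.

6.0634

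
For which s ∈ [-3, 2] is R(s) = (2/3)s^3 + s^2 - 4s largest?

-2

The derivative is 2s^2 + 2s - 4, which vanishes at s = -2 and s = 1.
Compare values at every candidate in [-3, 2]: R(-3) = 3; R(-2) = 20/3; R(1) = -7/3; R(2) = 4/3.
The maximum over the interval is 20/3, attained at s = -2.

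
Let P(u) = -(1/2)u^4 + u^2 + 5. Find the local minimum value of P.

5

P'(u) = -2u^3 + 2u. Setting P'(u) = 0 gives u ∈ {-1, 0, 1}.
P''(u) = -6u^2 + 2. P''(-1) = -4 < 0 ⇒ local maximum; P''(0) = 2 > 0 ⇒ local minimum; P''(1) = -4 < 0 ⇒ local maximum.
Thus P has its local minimum at u = 0, with value 5.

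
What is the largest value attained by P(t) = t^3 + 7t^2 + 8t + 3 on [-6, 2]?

55

Differentiating, P'(t) = 3t^2 + 14t + 8; which vanishes at t = -4 and t = -2/3.
Evaluating at the critical points and endpoints: P(-6) = -9; P(-4) = 19; P(-2/3) = 13/27; P(2) = 55.
The maximum over the interval is 55, attained at t = 2.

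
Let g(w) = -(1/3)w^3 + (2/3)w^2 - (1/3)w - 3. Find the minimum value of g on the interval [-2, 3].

-7

Differentiating, g'(w) = -w^2 + (4/3)w - 1/3; which vanishes at w = 1/3 and w = 1.
Evaluating at the critical points and endpoints: g(-2) = 3; g(1/3) = -247/81; g(1) = -3; g(3) = -7.
So the minimum is g(3) = -7.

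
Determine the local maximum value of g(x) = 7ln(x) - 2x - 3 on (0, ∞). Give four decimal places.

g'(x) = 7/x − 2 = 0 gives x = 7/2.
g''(x) = -7/x², which is negative for x > 0, so this is a local maximum.
g(7/2) = 7·ln(7/2) - 7 - 3 ≈ -1.2307.

-1.2307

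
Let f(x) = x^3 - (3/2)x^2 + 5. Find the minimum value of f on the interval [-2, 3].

-9

The derivative is 3x^2 - 3x, which vanishes at x = 0 and x = 1.
Compare values at every candidate in [-2, 3]: f(-2) = -9; f(0) = 5; f(1) = 9/2; f(3) = 37/2.
Hence the absolute minimum is -9 at x = -2.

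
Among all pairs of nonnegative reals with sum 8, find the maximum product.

16

With x + y = 8, the product is P(x) = x(8 − x).
P'(x) = 8 − 2x = 0 gives x = 4; P'' = −2 < 0, so this is the maximum.
P = 4·4 = 16.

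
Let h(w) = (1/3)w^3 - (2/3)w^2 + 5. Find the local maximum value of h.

h'(w) = w^2 - (4/3)w = 0 at w = 0, 4/3.
h''(w) = 2w - 4/3. h''(0) = -4/3 < 0 ⇒ local maximum; h''(4/3) = 4/3 > 0 ⇒ local minimum.
The local maximum is h(0) = 5.

5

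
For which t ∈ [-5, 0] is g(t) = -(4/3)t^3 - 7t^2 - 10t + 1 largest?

g'(t) = -4t^2 - 14t - 10, which vanishes at t = -5/2 and t = -1.
Candidates: g(-5) = 128/3,  g(-5/2) = 37/12,  g(-1) = 16/3,  g(0) = 1.
Hence the absolute maximum is 128/3 at t = -5.

-5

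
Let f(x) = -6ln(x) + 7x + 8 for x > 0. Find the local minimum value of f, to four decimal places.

14.9249

f'(x) = -6/x + 7 = 0 gives x = 6/7.
f''(x) = 6/x², which is positive for x > 0, so this is a local minimum.
f(6/7) = -6·ln(6/7) + 6 + 8 ≈ 14.9249.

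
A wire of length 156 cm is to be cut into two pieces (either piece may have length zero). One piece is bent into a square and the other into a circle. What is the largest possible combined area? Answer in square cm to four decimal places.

1936.5973

Let x be the length used for the square. Square side x/4; circle radius (156−x)/(2π).
A(x) = (x/4)² + π·((156−x)/(2π))² = x²/16 + (156−x)²/(4π) for 0 ≤ x ≤ 156. A'(x) = x/8 − (156−x)/(2π) = 0 gives x = 4·156/(π+4) ≈ 87.3755.
A'' > 0, so the interior critical point is a minimum; the maximum is at an endpoint. A(0) = 1936.5973 and A(156) = 1521.0000, so the largest area is 1936.5973.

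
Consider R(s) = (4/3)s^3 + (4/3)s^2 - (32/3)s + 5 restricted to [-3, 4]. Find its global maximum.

69

The derivative is 4s^2 + (8/3)s - 32/3, which vanishes at s = -2 and s = 4/3.
Evaluating at the critical points and endpoints: R(-3) = 13, R(-2) = 21, R(4/3) = -299/81, R(4) = 69.
So the maximum is R(4) = 69.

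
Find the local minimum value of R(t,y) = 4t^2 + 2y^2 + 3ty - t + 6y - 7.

-325/23

∂R/∂t = 8t + 3y - 1 = 0 and ∂R/∂y = 3t + 4y + 6 = 0, so (t, y) = (22/23, -51/23).
The Hessian has R_{tt} = 8, R_{yy} = 4, R_{ty} = 3, giving D = 23 > 0 with R_{tt} > 0, so the point is a local minimum.
R(22/23, -51/23) = -325/23.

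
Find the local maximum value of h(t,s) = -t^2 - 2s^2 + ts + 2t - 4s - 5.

∂h/∂t = -2t + s + 2 = 0 and ∂h/∂s = t - 4s - 4 = 0, so (t, s) = (4/7, -6/7).
The Hessian has h_{tt} = -2, h_{ss} = -4, h_{ts} = 1, giving D = 7 > 0 with h_{tt} < 0, so the point is a local maximum.
h(4/7, -6/7) = -19/7.

-19/7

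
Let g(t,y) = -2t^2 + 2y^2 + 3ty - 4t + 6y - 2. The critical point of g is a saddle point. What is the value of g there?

∂g/∂t = -4t + 3y - 4 = 0 and ∂g/∂y = 3t + 4y + 6 = 0, so (t, y) = (-34/25, -12/25).
The Hessian has g_{tt} = -4, g_{yy} = 4, g_{ty} = 3, giving D = -25 < 0, so the point is a saddle point.
g(-34/25, -12/25) = -18/25.

-18/25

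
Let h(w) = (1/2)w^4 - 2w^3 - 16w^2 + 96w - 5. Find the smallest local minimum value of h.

h'(w) = 2w^3 - 6w^2 - 32w + 96 = 0 at w = -4, 3, 4.
Since h''(w) = 6w^2 - 12w - 32, we get h''(-4) = 112 > 0 ⇒ local minimum; h''(3) = -14 < 0 ⇒ local maximum; h''(4) = 16 > 0 ⇒ local minimum.
Thus h has its smallest local minimum at w = -4, with value -389.

-389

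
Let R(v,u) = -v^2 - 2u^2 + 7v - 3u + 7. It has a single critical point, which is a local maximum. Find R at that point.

163/8

∂R/∂v = -2v + 7 = 0 and ∂R/∂u = -4u - 3 = 0, so (v, u) = (7/2, -3/4).
The Hessian has R_{vv} = -2, R_{uu} = -4, R_{vu} = 0, giving D = 8 > 0 with R_{vv} < 0, so the point is a local maximum.
R(7/2, -3/4) = 163/8.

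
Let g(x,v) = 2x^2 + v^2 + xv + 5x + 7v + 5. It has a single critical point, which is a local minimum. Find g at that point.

-53/7

∂g/∂x = 4x + v + 5 = 0 and ∂g/∂v = x + 2v + 7 = 0, so (x, v) = (-3/7, -23/7).
The Hessian has g_{xx} = 4, g_{vv} = 2, g_{xv} = 1, giving D = 7 > 0 with g_{xx} > 0, so the point is a local minimum.
g(-3/7, -23/7) = -53/7.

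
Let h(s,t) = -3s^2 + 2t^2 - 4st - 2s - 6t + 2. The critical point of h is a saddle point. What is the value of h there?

∂h/∂s = -6s - 4t - 2 = 0 and ∂h/∂t = -4s + 4t - 6 = 0, so (s, t) = (-4/5, 7/10).
The Hessian has h_{ss} = -6, h_{tt} = 4, h_{st} = -4, giving D = -40 < 0, so the point is a saddle point.
h(-4/5, 7/10) = 7/10.

7/10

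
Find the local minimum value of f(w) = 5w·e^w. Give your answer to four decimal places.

By the product rule, f'(w) = (5w + 5)·e^w. Since e^w > 0, the only critical point is w = -1.
f''(-1) has the same sign as 5 > 0, so this is a local minimum.
f(-1) = (-5)·e^(-1) ≈ -1.8394.

-1.8394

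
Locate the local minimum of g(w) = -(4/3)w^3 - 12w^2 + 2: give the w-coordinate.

-6

g'(w) = -4w^2 - 24w. Setting g'(w) = 0 gives w ∈ {-6, 0}.
Second-derivative test with g''(w) = -8w - 24: g''(-6) = 24 > 0 ⇒ local minimum; g''(0) = -24 < 0 ⇒ local maximum.
The local minimum is g(-6) = -142.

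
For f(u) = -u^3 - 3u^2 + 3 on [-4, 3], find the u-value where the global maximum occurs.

The derivative is -3u^2 - 6u, which vanishes at u = -2 and u = 0.
Compare values at every candidate in [-4, 3]: f(-4) = 19, f(-2) = -1, f(0) = 3, f(3) = -51.
So the maximum is f(-4) = 19.

-4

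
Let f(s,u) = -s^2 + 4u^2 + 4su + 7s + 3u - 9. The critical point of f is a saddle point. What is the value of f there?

∂f/∂s = -2s + 4u + 7 = 0 and ∂f/∂u = 4s + 8u + 3 = 0, so (s, u) = (11/8, -17/16).
The Hessian has f_{ss} = -2, f_{uu} = 8, f_{su} = 4, giving D = -32 < 0, so the point is a saddle point.
f(11/8, -17/16) = -185/32.

-185/32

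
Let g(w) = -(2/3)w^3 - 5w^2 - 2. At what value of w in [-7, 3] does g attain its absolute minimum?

The derivative is -2w^2 - 10w, which vanishes at w = -5 and w = 0.
Evaluating at the critical points and endpoints: g(-7) = -55/3; g(-5) = -131/3; g(0) = -2; g(3) = -65.
So the minimum is g(3) = -65.

3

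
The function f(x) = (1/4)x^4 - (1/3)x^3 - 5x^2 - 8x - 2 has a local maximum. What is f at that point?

Critical points: f'(x) = x^3 - x^2 - 10x - 8 vanishes at x = -2, -1, 4.
f''(x) = 3x^2 - 2x - 10. f''(-2) = 6 > 0 ⇒ local minimum; f''(-1) = -5 < 0 ⇒ local maximum; f''(4) = 30 > 0 ⇒ local minimum.
So the local maximum value is f(-1) = 19/12.

19/12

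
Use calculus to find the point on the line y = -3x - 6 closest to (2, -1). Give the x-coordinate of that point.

Minimize D(x)^2 = (x - 2)^2 + (-3x - 5)^2.
d/dx[D^2] = 2(x - 2) + 2·(-3)·(-3x - 5) = 0 ⇒ x = -13/10.
Then y = -21/10 and the distance is √(121/10) ≈ 3.4785.

-13/10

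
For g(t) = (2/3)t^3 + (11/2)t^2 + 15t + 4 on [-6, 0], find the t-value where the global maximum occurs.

Differentiating, g'(t) = 2t^2 + 11t + 15; which vanishes at t = -3 and t = -5/2.
Evaluating at the critical points and endpoints: g(-6) = -32; g(-3) = -19/2; g(-5/2) = -229/24; g(0) = 4.
The maximum over the interval is 4, attained at t = 0.

0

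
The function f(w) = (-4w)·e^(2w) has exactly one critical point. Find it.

-1/2

f'(w) = (-4)·e^(2w) + (-4w)·2·e^(2w) = (-8w - 4)·e^(2w). Since e^(2w) > 0, the only critical point is w = -1/2.
f''(-1/2) has the same sign as -8 < 0, so this is a local maximum.
f(-1/2) = (2)·e^(-1) ≈ 0.7358.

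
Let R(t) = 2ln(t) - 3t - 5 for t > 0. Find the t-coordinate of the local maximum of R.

R'(t) = 2/t − 3 = 0 gives t = 2/3.
R''(t) = -2/t², which is negative for t > 0, so this is a local maximum.
R(2/3) = 2·ln(2/3) - 2 - 5 ≈ -7.8109.

2/3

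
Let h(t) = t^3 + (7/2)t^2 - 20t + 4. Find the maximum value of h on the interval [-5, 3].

h'(t) = 3t^2 + 7t - 20, which vanishes at t = -4 and t = 5/3.
Evaluating at the critical points and endpoints: h(-5) = 133/2, h(-4) = 76, h(5/3) = -809/54, h(3) = 5/2.
So the maximum is h(-4) = 76.

76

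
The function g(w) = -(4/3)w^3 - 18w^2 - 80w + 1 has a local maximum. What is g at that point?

355/3

g'(w) = -4w^2 - 36w - 80. Setting g'(w) = 0 gives w ∈ {-5, -4}.
Second-derivative test with g''(w) = -8w - 36: g''(-5) = 4 > 0 ⇒ local minimum; g''(-4) = -4 < 0 ⇒ local maximum.
The local maximum is g(-4) = 355/3.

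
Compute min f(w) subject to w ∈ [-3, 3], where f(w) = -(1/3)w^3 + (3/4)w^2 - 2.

-17/4

f'(w) = -w^2 + (3/2)w, which vanishes at w = 0 and w = 3/2.
Candidates: f(-3) = 55/4,  f(0) = -2,  f(3/2) = -23/16,  f(3) = -17/4.
Hence the absolute minimum is -17/4 at w = 3.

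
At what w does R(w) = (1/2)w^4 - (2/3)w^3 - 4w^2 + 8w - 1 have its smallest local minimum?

Critical points: R'(w) = 2w^3 - 2w^2 - 8w + 8 vanishes at w = -2, 1, 2.
R''(w) = 6w^2 - 4w - 8. R''(-2) = 24 > 0 ⇒ local minimum; R''(1) = -6 < 0 ⇒ local maximum; R''(2) = 8 > 0 ⇒ local minimum.
Thus R has its smallest local minimum at w = -2, with value -59/3.

-2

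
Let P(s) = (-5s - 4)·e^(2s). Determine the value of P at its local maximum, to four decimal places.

0.1857

By the product rule, P'(s) = (-10s - 13)·e^(2s). Since e^(2s) > 0, the only critical point is s = -13/10.
P''(-13/10) has the same sign as -10 < 0, so this is a local maximum.
P(-13/10) = (5/2)·e^(-13/5) ≈ 0.1857.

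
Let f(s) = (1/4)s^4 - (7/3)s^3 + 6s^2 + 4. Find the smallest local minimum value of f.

f'(s) = s^3 - 7s^2 + 12s. Setting f'(s) = 0 gives s ∈ {0, 3, 4}.
Since f''(s) = 3s^2 - 14s + 12, we get f''(0) = 12 > 0 ⇒ local minimum; f''(3) = -3 < 0 ⇒ local maximum; f''(4) = 4 > 0 ⇒ local minimum.
Thus f has its smallest local minimum at s = 0, with value 4.

4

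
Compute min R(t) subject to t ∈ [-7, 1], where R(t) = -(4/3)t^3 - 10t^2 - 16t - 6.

The derivative is -4t^2 - 20t - 16, which vanishes at t = -4 and t = -1.
Compare values at every candidate in [-7, 1]: R(-7) = 220/3; R(-4) = -50/3; R(-1) = 4/3; R(1) = -100/3.
The minimum over the interval is -100/3, attained at t = 1.

-100/3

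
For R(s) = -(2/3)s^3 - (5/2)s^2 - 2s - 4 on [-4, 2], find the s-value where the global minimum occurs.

Differentiating, R'(s) = -2s^2 - 5s - 2; which vanishes at s = -2 and s = -1/2.
Candidates: R(-4) = 20/3, R(-2) = -14/3, R(-1/2) = -85/24, R(2) = -70/3.
So the minimum is R(2) = -70/3.

2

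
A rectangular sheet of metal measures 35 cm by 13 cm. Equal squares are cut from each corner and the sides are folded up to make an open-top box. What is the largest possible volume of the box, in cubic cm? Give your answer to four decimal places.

With cut size x, the volume is V(x) = x(35 − 2x)(13 − 2x) for 0 < x < 6.5.
V'(x) = 12x^2 − 192x + 455. Setting V'(x) = 0 gives x ≈ 2.8928 (the root in (0, 6.5)).
V''(x) = 24x − 192 is negative there, so this is the maximum; V ≈ 609.6992.

609.6992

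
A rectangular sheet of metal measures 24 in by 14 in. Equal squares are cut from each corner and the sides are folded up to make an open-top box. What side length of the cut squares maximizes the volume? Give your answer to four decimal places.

2.8532

With cut size x, the volume is V(x) = x(24 − 2x)(14 − 2x) for 0 < x < 7.
V'(x) = 12x^2 − 152x + 336. Setting V'(x) = 0 gives x ≈ 2.8532 (the root in (0, 7)).
V''(x) = 24x − 152 is negative there, so this is the maximum; V ≈ 432.8869.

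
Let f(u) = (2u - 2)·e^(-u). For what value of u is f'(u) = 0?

f'(u) = 2·e^(-u) + (2u - 2)·(-1)·e^(-u) = (-2u + 4)·e^(-u). Since e^(-u) > 0, the only critical point is u = 2.
f''(2) has the same sign as -2 < 0, so this is a local maximum.
f(2) = (2)·e^(-2) ≈ 0.2707.

2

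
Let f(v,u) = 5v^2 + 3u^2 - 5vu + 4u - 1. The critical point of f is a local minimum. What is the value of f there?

∂f/∂v = 10v - 5u = 0 and ∂f/∂u = -5v + 6u + 4 = 0, so (v, u) = (-4/7, -8/7).
The Hessian has f_{vv} = 10, f_{uu} = 6, f_{vu} = -5, giving D = 35 > 0 with f_{vv} > 0, so the point is a local minimum.
f(-4/7, -8/7) = -23/7.

-23/7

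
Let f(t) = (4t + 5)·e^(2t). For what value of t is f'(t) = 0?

-7/4

By the product rule, f'(t) = (8t + 14)·e^(2t). Since e^(2t) > 0, the only critical point is t = -7/4.
f''(-7/4) has the same sign as 8 > 0, so this is a local minimum.
f(-7/4) = (-2)·e^(-7/2) ≈ -0.0604.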